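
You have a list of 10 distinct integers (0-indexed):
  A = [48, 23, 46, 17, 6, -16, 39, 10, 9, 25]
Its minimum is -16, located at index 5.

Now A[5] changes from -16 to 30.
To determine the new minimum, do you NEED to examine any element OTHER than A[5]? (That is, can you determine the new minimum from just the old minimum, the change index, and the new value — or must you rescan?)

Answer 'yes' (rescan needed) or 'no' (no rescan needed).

Old min = -16 at index 5
Change at index 5: -16 -> 30
Index 5 WAS the min and new value 30 > old min -16. Must rescan other elements to find the new min.
Needs rescan: yes

Answer: yes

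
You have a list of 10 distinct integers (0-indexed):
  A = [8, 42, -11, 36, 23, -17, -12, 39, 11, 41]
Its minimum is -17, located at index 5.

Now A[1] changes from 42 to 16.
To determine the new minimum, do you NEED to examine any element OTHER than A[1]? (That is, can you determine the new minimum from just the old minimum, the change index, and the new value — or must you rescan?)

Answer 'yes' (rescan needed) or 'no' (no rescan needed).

Old min = -17 at index 5
Change at index 1: 42 -> 16
Index 1 was NOT the min. New min = min(-17, 16). No rescan of other elements needed.
Needs rescan: no

Answer: no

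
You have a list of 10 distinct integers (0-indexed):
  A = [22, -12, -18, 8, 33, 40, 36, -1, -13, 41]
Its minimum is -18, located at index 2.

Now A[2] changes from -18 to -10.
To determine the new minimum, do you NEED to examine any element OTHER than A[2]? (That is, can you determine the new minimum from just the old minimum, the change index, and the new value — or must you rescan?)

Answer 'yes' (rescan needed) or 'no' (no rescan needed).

Old min = -18 at index 2
Change at index 2: -18 -> -10
Index 2 WAS the min and new value -10 > old min -18. Must rescan other elements to find the new min.
Needs rescan: yes

Answer: yes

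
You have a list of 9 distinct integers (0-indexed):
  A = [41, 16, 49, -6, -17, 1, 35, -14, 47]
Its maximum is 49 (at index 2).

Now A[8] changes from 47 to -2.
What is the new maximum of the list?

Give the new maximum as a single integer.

Old max = 49 (at index 2)
Change: A[8] 47 -> -2
Changed element was NOT the old max.
  New max = max(old_max, new_val) = max(49, -2) = 49

Answer: 49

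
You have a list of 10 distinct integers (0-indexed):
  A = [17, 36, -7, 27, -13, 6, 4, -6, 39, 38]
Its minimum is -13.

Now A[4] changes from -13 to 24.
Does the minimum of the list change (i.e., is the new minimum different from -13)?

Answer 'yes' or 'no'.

Old min = -13
Change: A[4] -13 -> 24
Changed element was the min; new min must be rechecked.
New min = -7; changed? yes

Answer: yes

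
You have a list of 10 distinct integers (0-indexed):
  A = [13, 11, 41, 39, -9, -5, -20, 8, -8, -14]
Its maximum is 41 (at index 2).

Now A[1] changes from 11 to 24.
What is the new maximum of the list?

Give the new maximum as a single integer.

Answer: 41

Derivation:
Old max = 41 (at index 2)
Change: A[1] 11 -> 24
Changed element was NOT the old max.
  New max = max(old_max, new_val) = max(41, 24) = 41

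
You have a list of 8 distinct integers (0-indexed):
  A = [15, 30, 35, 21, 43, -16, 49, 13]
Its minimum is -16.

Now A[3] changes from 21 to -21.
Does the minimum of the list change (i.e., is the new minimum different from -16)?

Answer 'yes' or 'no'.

Old min = -16
Change: A[3] 21 -> -21
Changed element was NOT the min; min changes only if -21 < -16.
New min = -21; changed? yes

Answer: yes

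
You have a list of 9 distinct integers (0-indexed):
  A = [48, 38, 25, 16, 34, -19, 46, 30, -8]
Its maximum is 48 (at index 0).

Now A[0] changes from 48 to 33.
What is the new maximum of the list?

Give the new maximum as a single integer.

Old max = 48 (at index 0)
Change: A[0] 48 -> 33
Changed element WAS the max -> may need rescan.
  Max of remaining elements: 46
  New max = max(33, 46) = 46

Answer: 46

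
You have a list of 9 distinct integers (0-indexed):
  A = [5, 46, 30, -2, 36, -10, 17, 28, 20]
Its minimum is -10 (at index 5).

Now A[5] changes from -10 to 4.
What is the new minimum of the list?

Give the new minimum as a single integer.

Old min = -10 (at index 5)
Change: A[5] -10 -> 4
Changed element WAS the min. Need to check: is 4 still <= all others?
  Min of remaining elements: -2
  New min = min(4, -2) = -2

Answer: -2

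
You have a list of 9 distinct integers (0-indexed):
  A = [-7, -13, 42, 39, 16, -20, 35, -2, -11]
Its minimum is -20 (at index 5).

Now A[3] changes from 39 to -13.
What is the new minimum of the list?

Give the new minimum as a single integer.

Old min = -20 (at index 5)
Change: A[3] 39 -> -13
Changed element was NOT the old min.
  New min = min(old_min, new_val) = min(-20, -13) = -20

Answer: -20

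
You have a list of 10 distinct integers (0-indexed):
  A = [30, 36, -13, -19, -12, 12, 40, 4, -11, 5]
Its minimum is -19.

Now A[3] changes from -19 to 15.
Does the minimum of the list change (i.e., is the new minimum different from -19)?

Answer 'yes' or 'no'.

Answer: yes

Derivation:
Old min = -19
Change: A[3] -19 -> 15
Changed element was the min; new min must be rechecked.
New min = -13; changed? yes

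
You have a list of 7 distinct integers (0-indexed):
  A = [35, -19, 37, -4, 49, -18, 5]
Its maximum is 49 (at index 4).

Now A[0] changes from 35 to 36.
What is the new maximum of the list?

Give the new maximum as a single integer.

Old max = 49 (at index 4)
Change: A[0] 35 -> 36
Changed element was NOT the old max.
  New max = max(old_max, new_val) = max(49, 36) = 49

Answer: 49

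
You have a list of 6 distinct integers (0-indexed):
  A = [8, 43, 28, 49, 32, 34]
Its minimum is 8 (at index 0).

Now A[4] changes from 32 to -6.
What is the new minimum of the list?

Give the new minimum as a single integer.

Old min = 8 (at index 0)
Change: A[4] 32 -> -6
Changed element was NOT the old min.
  New min = min(old_min, new_val) = min(8, -6) = -6

Answer: -6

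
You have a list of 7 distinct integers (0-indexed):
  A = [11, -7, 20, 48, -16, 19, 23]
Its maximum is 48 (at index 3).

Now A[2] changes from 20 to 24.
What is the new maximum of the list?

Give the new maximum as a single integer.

Old max = 48 (at index 3)
Change: A[2] 20 -> 24
Changed element was NOT the old max.
  New max = max(old_max, new_val) = max(48, 24) = 48

Answer: 48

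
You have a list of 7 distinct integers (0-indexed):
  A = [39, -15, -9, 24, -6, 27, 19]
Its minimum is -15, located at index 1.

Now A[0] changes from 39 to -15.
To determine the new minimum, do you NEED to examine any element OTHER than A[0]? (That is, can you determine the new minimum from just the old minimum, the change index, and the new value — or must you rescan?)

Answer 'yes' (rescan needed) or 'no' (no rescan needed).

Answer: no

Derivation:
Old min = -15 at index 1
Change at index 0: 39 -> -15
Index 0 was NOT the min. New min = min(-15, -15). No rescan of other elements needed.
Needs rescan: no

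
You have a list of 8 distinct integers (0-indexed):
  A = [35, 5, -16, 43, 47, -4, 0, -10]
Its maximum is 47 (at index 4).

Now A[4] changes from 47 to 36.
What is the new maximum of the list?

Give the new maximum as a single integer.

Old max = 47 (at index 4)
Change: A[4] 47 -> 36
Changed element WAS the max -> may need rescan.
  Max of remaining elements: 43
  New max = max(36, 43) = 43

Answer: 43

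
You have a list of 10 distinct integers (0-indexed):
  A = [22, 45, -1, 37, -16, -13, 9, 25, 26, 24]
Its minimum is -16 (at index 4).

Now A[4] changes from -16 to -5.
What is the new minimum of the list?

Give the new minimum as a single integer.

Answer: -13

Derivation:
Old min = -16 (at index 4)
Change: A[4] -16 -> -5
Changed element WAS the min. Need to check: is -5 still <= all others?
  Min of remaining elements: -13
  New min = min(-5, -13) = -13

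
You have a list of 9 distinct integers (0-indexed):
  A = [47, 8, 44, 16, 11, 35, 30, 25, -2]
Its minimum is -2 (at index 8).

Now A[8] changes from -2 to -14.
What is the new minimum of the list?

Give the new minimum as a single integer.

Old min = -2 (at index 8)
Change: A[8] -2 -> -14
Changed element WAS the min. Need to check: is -14 still <= all others?
  Min of remaining elements: 8
  New min = min(-14, 8) = -14

Answer: -14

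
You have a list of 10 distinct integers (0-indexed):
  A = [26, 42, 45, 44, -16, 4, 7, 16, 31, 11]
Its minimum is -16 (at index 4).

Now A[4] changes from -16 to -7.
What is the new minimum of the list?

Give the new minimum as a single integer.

Old min = -16 (at index 4)
Change: A[4] -16 -> -7
Changed element WAS the min. Need to check: is -7 still <= all others?
  Min of remaining elements: 4
  New min = min(-7, 4) = -7

Answer: -7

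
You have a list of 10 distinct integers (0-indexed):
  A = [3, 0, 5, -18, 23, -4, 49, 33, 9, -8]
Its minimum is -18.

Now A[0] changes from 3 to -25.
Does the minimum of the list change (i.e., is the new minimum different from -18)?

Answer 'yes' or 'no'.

Old min = -18
Change: A[0] 3 -> -25
Changed element was NOT the min; min changes only if -25 < -18.
New min = -25; changed? yes

Answer: yes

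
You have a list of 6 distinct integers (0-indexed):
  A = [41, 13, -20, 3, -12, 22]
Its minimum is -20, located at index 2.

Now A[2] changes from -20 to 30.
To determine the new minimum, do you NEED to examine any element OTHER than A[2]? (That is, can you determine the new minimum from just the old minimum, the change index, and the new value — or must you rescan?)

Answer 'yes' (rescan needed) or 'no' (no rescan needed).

Answer: yes

Derivation:
Old min = -20 at index 2
Change at index 2: -20 -> 30
Index 2 WAS the min and new value 30 > old min -20. Must rescan other elements to find the new min.
Needs rescan: yes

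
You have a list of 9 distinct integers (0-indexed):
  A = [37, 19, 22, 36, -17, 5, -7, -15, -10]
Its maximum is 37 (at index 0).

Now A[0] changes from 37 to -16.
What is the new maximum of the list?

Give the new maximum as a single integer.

Answer: 36

Derivation:
Old max = 37 (at index 0)
Change: A[0] 37 -> -16
Changed element WAS the max -> may need rescan.
  Max of remaining elements: 36
  New max = max(-16, 36) = 36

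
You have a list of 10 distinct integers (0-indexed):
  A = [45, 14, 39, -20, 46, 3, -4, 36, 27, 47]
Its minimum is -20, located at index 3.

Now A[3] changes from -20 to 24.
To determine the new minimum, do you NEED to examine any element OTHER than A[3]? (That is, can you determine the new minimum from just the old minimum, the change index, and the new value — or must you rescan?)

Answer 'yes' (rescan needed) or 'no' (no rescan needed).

Old min = -20 at index 3
Change at index 3: -20 -> 24
Index 3 WAS the min and new value 24 > old min -20. Must rescan other elements to find the new min.
Needs rescan: yes

Answer: yes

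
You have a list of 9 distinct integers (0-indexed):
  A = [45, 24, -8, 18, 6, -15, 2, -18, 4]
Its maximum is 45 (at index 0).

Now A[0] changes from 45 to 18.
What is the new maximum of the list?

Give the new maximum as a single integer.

Old max = 45 (at index 0)
Change: A[0] 45 -> 18
Changed element WAS the max -> may need rescan.
  Max of remaining elements: 24
  New max = max(18, 24) = 24

Answer: 24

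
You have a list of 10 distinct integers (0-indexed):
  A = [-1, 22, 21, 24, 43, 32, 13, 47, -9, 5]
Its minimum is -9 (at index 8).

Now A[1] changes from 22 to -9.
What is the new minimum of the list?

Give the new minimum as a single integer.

Answer: -9

Derivation:
Old min = -9 (at index 8)
Change: A[1] 22 -> -9
Changed element was NOT the old min.
  New min = min(old_min, new_val) = min(-9, -9) = -9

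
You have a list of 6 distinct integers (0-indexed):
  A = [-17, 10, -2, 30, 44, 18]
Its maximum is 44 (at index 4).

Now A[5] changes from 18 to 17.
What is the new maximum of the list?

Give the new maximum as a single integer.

Old max = 44 (at index 4)
Change: A[5] 18 -> 17
Changed element was NOT the old max.
  New max = max(old_max, new_val) = max(44, 17) = 44

Answer: 44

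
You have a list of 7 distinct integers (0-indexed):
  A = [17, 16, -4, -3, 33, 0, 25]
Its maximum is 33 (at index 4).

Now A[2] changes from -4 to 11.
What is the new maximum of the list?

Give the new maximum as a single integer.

Answer: 33

Derivation:
Old max = 33 (at index 4)
Change: A[2] -4 -> 11
Changed element was NOT the old max.
  New max = max(old_max, new_val) = max(33, 11) = 33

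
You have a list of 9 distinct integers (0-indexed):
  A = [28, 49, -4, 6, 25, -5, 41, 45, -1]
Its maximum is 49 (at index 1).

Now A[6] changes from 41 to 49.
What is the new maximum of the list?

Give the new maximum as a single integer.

Old max = 49 (at index 1)
Change: A[6] 41 -> 49
Changed element was NOT the old max.
  New max = max(old_max, new_val) = max(49, 49) = 49

Answer: 49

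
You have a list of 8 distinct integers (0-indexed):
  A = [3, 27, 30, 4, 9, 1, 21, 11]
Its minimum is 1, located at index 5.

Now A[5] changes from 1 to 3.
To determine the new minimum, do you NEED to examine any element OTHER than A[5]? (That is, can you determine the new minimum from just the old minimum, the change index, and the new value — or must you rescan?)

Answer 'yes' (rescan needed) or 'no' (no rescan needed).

Old min = 1 at index 5
Change at index 5: 1 -> 3
Index 5 WAS the min and new value 3 > old min 1. Must rescan other elements to find the new min.
Needs rescan: yes

Answer: yes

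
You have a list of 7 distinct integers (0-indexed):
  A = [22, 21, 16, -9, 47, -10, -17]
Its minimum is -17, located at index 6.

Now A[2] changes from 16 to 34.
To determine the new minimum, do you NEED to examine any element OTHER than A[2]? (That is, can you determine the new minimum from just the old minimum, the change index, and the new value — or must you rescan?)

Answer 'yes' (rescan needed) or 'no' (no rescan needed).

Old min = -17 at index 6
Change at index 2: 16 -> 34
Index 2 was NOT the min. New min = min(-17, 34). No rescan of other elements needed.
Needs rescan: no

Answer: no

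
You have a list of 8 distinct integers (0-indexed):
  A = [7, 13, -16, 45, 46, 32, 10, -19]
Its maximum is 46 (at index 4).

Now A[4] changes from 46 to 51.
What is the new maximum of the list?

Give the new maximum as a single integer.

Old max = 46 (at index 4)
Change: A[4] 46 -> 51
Changed element WAS the max -> may need rescan.
  Max of remaining elements: 45
  New max = max(51, 45) = 51

Answer: 51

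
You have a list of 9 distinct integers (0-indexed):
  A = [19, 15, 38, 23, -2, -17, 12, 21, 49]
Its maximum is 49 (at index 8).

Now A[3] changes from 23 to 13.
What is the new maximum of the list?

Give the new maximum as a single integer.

Old max = 49 (at index 8)
Change: A[3] 23 -> 13
Changed element was NOT the old max.
  New max = max(old_max, new_val) = max(49, 13) = 49

Answer: 49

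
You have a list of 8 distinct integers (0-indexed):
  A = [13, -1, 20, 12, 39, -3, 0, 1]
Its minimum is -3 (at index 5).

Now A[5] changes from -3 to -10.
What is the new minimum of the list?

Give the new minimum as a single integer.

Old min = -3 (at index 5)
Change: A[5] -3 -> -10
Changed element WAS the min. Need to check: is -10 still <= all others?
  Min of remaining elements: -1
  New min = min(-10, -1) = -10

Answer: -10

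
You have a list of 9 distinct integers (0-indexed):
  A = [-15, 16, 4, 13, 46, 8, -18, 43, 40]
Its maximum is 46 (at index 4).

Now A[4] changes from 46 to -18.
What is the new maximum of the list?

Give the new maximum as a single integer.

Old max = 46 (at index 4)
Change: A[4] 46 -> -18
Changed element WAS the max -> may need rescan.
  Max of remaining elements: 43
  New max = max(-18, 43) = 43

Answer: 43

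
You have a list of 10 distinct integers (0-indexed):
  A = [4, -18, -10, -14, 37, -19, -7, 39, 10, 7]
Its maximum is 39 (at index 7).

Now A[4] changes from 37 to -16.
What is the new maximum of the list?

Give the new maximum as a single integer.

Old max = 39 (at index 7)
Change: A[4] 37 -> -16
Changed element was NOT the old max.
  New max = max(old_max, new_val) = max(39, -16) = 39

Answer: 39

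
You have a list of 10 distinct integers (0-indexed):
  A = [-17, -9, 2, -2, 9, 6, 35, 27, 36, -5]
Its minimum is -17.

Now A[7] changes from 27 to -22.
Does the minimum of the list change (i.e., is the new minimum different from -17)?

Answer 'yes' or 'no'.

Answer: yes

Derivation:
Old min = -17
Change: A[7] 27 -> -22
Changed element was NOT the min; min changes only if -22 < -17.
New min = -22; changed? yes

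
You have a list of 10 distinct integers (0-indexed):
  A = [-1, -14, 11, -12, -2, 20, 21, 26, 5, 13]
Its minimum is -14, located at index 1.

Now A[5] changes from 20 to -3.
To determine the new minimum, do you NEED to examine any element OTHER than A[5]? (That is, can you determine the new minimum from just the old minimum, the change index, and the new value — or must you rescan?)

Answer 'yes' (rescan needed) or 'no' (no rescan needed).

Old min = -14 at index 1
Change at index 5: 20 -> -3
Index 5 was NOT the min. New min = min(-14, -3). No rescan of other elements needed.
Needs rescan: no

Answer: no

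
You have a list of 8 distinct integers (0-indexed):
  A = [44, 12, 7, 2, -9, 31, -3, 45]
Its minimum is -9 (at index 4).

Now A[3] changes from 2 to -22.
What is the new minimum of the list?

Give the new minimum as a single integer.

Answer: -22

Derivation:
Old min = -9 (at index 4)
Change: A[3] 2 -> -22
Changed element was NOT the old min.
  New min = min(old_min, new_val) = min(-9, -22) = -22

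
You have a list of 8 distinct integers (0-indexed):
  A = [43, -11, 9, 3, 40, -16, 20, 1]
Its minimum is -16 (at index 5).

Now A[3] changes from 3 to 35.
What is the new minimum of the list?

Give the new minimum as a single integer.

Old min = -16 (at index 5)
Change: A[3] 3 -> 35
Changed element was NOT the old min.
  New min = min(old_min, new_val) = min(-16, 35) = -16

Answer: -16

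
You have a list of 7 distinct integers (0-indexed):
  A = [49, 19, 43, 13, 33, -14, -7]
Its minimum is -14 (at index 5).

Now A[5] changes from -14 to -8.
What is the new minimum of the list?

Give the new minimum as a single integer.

Old min = -14 (at index 5)
Change: A[5] -14 -> -8
Changed element WAS the min. Need to check: is -8 still <= all others?
  Min of remaining elements: -7
  New min = min(-8, -7) = -8

Answer: -8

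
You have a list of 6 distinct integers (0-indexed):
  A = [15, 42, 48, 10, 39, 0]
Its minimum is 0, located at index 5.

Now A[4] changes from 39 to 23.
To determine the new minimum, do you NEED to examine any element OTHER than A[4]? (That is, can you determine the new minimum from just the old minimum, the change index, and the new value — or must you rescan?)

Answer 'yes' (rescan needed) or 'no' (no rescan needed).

Old min = 0 at index 5
Change at index 4: 39 -> 23
Index 4 was NOT the min. New min = min(0, 23). No rescan of other elements needed.
Needs rescan: no

Answer: no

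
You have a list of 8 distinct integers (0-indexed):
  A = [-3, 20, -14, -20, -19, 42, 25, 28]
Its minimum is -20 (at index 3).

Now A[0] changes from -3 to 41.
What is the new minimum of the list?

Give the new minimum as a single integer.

Old min = -20 (at index 3)
Change: A[0] -3 -> 41
Changed element was NOT the old min.
  New min = min(old_min, new_val) = min(-20, 41) = -20

Answer: -20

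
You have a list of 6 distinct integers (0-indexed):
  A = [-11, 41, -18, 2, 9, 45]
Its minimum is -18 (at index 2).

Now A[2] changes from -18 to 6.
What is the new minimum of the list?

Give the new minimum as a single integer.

Answer: -11

Derivation:
Old min = -18 (at index 2)
Change: A[2] -18 -> 6
Changed element WAS the min. Need to check: is 6 still <= all others?
  Min of remaining elements: -11
  New min = min(6, -11) = -11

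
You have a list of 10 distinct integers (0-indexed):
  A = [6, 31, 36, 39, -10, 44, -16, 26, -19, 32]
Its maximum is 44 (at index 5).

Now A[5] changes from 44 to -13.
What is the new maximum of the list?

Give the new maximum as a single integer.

Old max = 44 (at index 5)
Change: A[5] 44 -> -13
Changed element WAS the max -> may need rescan.
  Max of remaining elements: 39
  New max = max(-13, 39) = 39

Answer: 39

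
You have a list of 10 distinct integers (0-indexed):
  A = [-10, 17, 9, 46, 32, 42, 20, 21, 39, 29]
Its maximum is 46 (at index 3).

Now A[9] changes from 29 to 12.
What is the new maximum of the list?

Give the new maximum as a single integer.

Answer: 46

Derivation:
Old max = 46 (at index 3)
Change: A[9] 29 -> 12
Changed element was NOT the old max.
  New max = max(old_max, new_val) = max(46, 12) = 46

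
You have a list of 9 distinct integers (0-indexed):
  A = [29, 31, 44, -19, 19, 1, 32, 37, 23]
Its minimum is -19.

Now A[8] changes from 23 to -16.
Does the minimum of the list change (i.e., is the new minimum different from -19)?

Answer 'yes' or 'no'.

Old min = -19
Change: A[8] 23 -> -16
Changed element was NOT the min; min changes only if -16 < -19.
New min = -19; changed? no

Answer: no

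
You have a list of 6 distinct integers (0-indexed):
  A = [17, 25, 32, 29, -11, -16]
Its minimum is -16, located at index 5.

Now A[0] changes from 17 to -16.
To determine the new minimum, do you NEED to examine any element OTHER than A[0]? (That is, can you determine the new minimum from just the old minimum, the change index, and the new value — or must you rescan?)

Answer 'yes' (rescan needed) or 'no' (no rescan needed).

Old min = -16 at index 5
Change at index 0: 17 -> -16
Index 0 was NOT the min. New min = min(-16, -16). No rescan of other elements needed.
Needs rescan: no

Answer: no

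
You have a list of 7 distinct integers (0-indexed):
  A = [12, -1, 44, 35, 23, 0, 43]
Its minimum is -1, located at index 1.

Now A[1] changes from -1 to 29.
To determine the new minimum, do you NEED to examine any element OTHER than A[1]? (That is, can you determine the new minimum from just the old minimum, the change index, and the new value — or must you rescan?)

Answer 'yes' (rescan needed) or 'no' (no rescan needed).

Answer: yes

Derivation:
Old min = -1 at index 1
Change at index 1: -1 -> 29
Index 1 WAS the min and new value 29 > old min -1. Must rescan other elements to find the new min.
Needs rescan: yes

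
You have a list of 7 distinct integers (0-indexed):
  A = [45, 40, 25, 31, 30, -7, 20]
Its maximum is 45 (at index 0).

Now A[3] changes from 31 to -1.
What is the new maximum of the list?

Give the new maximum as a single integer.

Old max = 45 (at index 0)
Change: A[3] 31 -> -1
Changed element was NOT the old max.
  New max = max(old_max, new_val) = max(45, -1) = 45

Answer: 45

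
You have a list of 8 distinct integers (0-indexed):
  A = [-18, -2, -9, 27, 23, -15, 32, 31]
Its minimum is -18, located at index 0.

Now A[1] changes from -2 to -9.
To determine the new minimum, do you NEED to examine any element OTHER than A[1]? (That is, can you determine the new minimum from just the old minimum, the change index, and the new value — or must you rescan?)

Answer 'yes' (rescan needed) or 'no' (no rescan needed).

Answer: no

Derivation:
Old min = -18 at index 0
Change at index 1: -2 -> -9
Index 1 was NOT the min. New min = min(-18, -9). No rescan of other elements needed.
Needs rescan: no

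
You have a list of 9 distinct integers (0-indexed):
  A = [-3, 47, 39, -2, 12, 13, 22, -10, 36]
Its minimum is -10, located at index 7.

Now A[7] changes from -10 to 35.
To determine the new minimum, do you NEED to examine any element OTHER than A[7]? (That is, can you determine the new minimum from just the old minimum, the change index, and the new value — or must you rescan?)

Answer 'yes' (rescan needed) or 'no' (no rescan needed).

Answer: yes

Derivation:
Old min = -10 at index 7
Change at index 7: -10 -> 35
Index 7 WAS the min and new value 35 > old min -10. Must rescan other elements to find the new min.
Needs rescan: yes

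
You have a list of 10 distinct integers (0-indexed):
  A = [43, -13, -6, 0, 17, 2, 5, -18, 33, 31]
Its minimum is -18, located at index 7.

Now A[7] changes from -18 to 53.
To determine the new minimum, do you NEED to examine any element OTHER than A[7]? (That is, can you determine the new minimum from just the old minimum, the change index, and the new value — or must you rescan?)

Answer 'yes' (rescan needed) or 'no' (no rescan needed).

Old min = -18 at index 7
Change at index 7: -18 -> 53
Index 7 WAS the min and new value 53 > old min -18. Must rescan other elements to find the new min.
Needs rescan: yes

Answer: yes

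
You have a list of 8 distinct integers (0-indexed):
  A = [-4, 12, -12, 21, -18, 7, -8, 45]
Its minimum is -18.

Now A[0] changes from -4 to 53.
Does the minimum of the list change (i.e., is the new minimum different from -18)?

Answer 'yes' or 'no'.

Answer: no

Derivation:
Old min = -18
Change: A[0] -4 -> 53
Changed element was NOT the min; min changes only if 53 < -18.
New min = -18; changed? no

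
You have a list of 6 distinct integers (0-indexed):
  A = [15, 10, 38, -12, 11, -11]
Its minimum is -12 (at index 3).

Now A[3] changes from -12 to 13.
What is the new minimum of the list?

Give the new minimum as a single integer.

Answer: -11

Derivation:
Old min = -12 (at index 3)
Change: A[3] -12 -> 13
Changed element WAS the min. Need to check: is 13 still <= all others?
  Min of remaining elements: -11
  New min = min(13, -11) = -11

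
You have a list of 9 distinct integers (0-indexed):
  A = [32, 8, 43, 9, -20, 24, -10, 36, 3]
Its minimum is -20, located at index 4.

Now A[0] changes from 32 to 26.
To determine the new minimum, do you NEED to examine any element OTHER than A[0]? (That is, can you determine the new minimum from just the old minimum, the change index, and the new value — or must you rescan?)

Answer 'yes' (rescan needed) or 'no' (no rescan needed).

Answer: no

Derivation:
Old min = -20 at index 4
Change at index 0: 32 -> 26
Index 0 was NOT the min. New min = min(-20, 26). No rescan of other elements needed.
Needs rescan: no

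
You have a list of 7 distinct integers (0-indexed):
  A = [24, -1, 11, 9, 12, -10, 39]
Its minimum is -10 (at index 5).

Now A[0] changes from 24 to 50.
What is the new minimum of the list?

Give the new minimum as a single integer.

Old min = -10 (at index 5)
Change: A[0] 24 -> 50
Changed element was NOT the old min.
  New min = min(old_min, new_val) = min(-10, 50) = -10

Answer: -10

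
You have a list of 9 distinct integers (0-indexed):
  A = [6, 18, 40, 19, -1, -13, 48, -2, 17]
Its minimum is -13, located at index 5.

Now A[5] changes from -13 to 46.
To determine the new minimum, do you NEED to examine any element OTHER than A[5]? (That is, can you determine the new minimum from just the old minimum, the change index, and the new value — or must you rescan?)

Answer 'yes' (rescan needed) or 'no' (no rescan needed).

Old min = -13 at index 5
Change at index 5: -13 -> 46
Index 5 WAS the min and new value 46 > old min -13. Must rescan other elements to find the new min.
Needs rescan: yes

Answer: yes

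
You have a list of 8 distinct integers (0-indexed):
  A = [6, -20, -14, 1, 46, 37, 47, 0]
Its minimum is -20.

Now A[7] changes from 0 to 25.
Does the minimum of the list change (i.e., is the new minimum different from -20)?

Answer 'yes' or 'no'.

Answer: no

Derivation:
Old min = -20
Change: A[7] 0 -> 25
Changed element was NOT the min; min changes only if 25 < -20.
New min = -20; changed? no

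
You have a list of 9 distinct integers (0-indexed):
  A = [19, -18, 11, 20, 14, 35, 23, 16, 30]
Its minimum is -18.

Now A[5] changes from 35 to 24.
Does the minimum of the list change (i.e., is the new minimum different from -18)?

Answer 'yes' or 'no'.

Old min = -18
Change: A[5] 35 -> 24
Changed element was NOT the min; min changes only if 24 < -18.
New min = -18; changed? no

Answer: no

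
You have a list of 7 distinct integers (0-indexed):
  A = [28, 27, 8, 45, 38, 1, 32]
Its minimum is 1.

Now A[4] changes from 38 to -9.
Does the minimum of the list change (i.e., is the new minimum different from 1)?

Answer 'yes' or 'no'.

Answer: yes

Derivation:
Old min = 1
Change: A[4] 38 -> -9
Changed element was NOT the min; min changes only if -9 < 1.
New min = -9; changed? yes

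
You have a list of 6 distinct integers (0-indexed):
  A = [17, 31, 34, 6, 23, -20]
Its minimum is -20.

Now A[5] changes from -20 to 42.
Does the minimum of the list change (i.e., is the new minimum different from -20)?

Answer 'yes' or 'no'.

Answer: yes

Derivation:
Old min = -20
Change: A[5] -20 -> 42
Changed element was the min; new min must be rechecked.
New min = 6; changed? yes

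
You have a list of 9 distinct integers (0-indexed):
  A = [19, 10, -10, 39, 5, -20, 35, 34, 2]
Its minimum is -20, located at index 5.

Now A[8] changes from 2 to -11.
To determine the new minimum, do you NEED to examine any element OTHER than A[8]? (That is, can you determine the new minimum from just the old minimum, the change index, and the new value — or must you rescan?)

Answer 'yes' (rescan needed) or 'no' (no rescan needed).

Answer: no

Derivation:
Old min = -20 at index 5
Change at index 8: 2 -> -11
Index 8 was NOT the min. New min = min(-20, -11). No rescan of other elements needed.
Needs rescan: no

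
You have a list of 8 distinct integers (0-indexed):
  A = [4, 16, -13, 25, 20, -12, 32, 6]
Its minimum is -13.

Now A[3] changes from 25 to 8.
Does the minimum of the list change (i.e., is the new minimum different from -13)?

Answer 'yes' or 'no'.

Answer: no

Derivation:
Old min = -13
Change: A[3] 25 -> 8
Changed element was NOT the min; min changes only if 8 < -13.
New min = -13; changed? no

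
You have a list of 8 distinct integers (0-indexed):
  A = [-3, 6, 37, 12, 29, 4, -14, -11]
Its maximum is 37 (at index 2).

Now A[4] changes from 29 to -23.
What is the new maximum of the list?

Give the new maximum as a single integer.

Old max = 37 (at index 2)
Change: A[4] 29 -> -23
Changed element was NOT the old max.
  New max = max(old_max, new_val) = max(37, -23) = 37

Answer: 37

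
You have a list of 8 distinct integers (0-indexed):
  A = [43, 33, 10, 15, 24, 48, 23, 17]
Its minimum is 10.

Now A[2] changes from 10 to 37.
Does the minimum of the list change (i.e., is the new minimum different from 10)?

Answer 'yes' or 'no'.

Old min = 10
Change: A[2] 10 -> 37
Changed element was the min; new min must be rechecked.
New min = 15; changed? yes

Answer: yes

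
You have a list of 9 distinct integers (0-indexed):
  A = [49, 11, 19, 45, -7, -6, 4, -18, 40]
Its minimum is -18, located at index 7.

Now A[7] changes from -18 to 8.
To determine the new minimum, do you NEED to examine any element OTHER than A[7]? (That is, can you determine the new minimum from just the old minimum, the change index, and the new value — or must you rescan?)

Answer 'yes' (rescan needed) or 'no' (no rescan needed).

Answer: yes

Derivation:
Old min = -18 at index 7
Change at index 7: -18 -> 8
Index 7 WAS the min and new value 8 > old min -18. Must rescan other elements to find the new min.
Needs rescan: yes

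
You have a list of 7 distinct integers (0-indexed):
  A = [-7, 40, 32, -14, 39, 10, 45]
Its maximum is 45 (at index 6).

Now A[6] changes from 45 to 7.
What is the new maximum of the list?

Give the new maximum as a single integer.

Answer: 40

Derivation:
Old max = 45 (at index 6)
Change: A[6] 45 -> 7
Changed element WAS the max -> may need rescan.
  Max of remaining elements: 40
  New max = max(7, 40) = 40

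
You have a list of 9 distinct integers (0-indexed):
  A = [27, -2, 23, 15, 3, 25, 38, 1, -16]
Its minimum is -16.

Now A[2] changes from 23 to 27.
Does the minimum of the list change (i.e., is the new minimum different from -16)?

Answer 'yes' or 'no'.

Answer: no

Derivation:
Old min = -16
Change: A[2] 23 -> 27
Changed element was NOT the min; min changes only if 27 < -16.
New min = -16; changed? no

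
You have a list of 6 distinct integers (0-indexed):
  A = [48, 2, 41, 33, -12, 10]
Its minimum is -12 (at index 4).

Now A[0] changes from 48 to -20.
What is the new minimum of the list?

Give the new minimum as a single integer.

Old min = -12 (at index 4)
Change: A[0] 48 -> -20
Changed element was NOT the old min.
  New min = min(old_min, new_val) = min(-12, -20) = -20

Answer: -20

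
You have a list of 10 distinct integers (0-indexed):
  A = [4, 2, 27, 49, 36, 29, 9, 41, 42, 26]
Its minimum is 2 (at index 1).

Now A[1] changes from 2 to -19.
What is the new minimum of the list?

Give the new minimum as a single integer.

Answer: -19

Derivation:
Old min = 2 (at index 1)
Change: A[1] 2 -> -19
Changed element WAS the min. Need to check: is -19 still <= all others?
  Min of remaining elements: 4
  New min = min(-19, 4) = -19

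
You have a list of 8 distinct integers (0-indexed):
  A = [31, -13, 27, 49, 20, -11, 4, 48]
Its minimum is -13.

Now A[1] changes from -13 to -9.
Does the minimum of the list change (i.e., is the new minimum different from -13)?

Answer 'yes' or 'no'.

Answer: yes

Derivation:
Old min = -13
Change: A[1] -13 -> -9
Changed element was the min; new min must be rechecked.
New min = -11; changed? yes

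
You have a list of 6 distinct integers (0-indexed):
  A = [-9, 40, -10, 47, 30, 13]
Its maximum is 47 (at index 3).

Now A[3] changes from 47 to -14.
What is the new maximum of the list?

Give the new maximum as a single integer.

Answer: 40

Derivation:
Old max = 47 (at index 3)
Change: A[3] 47 -> -14
Changed element WAS the max -> may need rescan.
  Max of remaining elements: 40
  New max = max(-14, 40) = 40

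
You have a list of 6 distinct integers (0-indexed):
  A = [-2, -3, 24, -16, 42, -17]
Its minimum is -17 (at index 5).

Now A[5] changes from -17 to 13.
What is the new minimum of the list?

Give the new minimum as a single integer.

Answer: -16

Derivation:
Old min = -17 (at index 5)
Change: A[5] -17 -> 13
Changed element WAS the min. Need to check: is 13 still <= all others?
  Min of remaining elements: -16
  New min = min(13, -16) = -16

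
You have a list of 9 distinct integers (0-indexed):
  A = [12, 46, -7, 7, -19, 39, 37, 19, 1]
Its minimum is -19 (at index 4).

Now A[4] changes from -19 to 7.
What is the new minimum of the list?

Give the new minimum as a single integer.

Old min = -19 (at index 4)
Change: A[4] -19 -> 7
Changed element WAS the min. Need to check: is 7 still <= all others?
  Min of remaining elements: -7
  New min = min(7, -7) = -7

Answer: -7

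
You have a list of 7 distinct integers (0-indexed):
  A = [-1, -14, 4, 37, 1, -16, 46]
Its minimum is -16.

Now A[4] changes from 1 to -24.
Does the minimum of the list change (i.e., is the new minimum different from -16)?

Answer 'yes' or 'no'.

Answer: yes

Derivation:
Old min = -16
Change: A[4] 1 -> -24
Changed element was NOT the min; min changes only if -24 < -16.
New min = -24; changed? yes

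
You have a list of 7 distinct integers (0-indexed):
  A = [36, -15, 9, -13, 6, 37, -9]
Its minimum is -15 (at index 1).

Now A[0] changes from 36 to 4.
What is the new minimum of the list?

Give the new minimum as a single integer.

Answer: -15

Derivation:
Old min = -15 (at index 1)
Change: A[0] 36 -> 4
Changed element was NOT the old min.
  New min = min(old_min, new_val) = min(-15, 4) = -15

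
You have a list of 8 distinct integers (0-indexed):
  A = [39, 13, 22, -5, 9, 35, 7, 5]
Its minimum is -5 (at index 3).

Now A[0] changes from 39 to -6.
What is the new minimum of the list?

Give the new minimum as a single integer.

Old min = -5 (at index 3)
Change: A[0] 39 -> -6
Changed element was NOT the old min.
  New min = min(old_min, new_val) = min(-5, -6) = -6

Answer: -6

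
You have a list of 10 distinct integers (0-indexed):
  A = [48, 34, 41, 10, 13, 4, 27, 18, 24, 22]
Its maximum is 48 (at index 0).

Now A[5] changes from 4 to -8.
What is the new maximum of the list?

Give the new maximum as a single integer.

Answer: 48

Derivation:
Old max = 48 (at index 0)
Change: A[5] 4 -> -8
Changed element was NOT the old max.
  New max = max(old_max, new_val) = max(48, -8) = 48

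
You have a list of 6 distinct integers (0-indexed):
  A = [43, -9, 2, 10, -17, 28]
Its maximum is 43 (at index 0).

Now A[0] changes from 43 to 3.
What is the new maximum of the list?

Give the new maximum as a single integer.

Old max = 43 (at index 0)
Change: A[0] 43 -> 3
Changed element WAS the max -> may need rescan.
  Max of remaining elements: 28
  New max = max(3, 28) = 28

Answer: 28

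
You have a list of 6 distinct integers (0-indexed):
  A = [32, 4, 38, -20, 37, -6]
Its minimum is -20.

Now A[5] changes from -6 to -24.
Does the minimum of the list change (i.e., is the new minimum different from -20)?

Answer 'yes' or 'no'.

Old min = -20
Change: A[5] -6 -> -24
Changed element was NOT the min; min changes only if -24 < -20.
New min = -24; changed? yes

Answer: yes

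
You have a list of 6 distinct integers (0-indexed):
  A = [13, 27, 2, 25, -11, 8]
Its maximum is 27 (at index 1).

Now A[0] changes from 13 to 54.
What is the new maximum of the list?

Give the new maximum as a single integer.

Answer: 54

Derivation:
Old max = 27 (at index 1)
Change: A[0] 13 -> 54
Changed element was NOT the old max.
  New max = max(old_max, new_val) = max(27, 54) = 54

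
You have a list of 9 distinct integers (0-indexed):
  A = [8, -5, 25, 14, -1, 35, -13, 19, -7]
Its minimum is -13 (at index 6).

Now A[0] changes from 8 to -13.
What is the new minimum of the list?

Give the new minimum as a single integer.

Answer: -13

Derivation:
Old min = -13 (at index 6)
Change: A[0] 8 -> -13
Changed element was NOT the old min.
  New min = min(old_min, new_val) = min(-13, -13) = -13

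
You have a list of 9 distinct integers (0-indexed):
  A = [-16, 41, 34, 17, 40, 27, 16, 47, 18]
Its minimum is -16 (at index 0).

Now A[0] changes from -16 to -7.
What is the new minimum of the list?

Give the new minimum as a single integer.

Answer: -7

Derivation:
Old min = -16 (at index 0)
Change: A[0] -16 -> -7
Changed element WAS the min. Need to check: is -7 still <= all others?
  Min of remaining elements: 16
  New min = min(-7, 16) = -7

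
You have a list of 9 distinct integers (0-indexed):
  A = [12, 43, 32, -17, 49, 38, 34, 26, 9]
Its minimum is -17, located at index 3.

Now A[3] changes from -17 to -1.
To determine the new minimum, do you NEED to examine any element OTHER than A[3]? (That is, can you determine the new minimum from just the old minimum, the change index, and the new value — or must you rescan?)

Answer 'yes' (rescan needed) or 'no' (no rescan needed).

Answer: yes

Derivation:
Old min = -17 at index 3
Change at index 3: -17 -> -1
Index 3 WAS the min and new value -1 > old min -17. Must rescan other elements to find the new min.
Needs rescan: yes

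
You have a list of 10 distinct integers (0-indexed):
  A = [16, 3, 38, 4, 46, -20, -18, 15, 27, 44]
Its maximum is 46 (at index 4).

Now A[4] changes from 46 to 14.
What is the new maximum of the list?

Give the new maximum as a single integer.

Old max = 46 (at index 4)
Change: A[4] 46 -> 14
Changed element WAS the max -> may need rescan.
  Max of remaining elements: 44
  New max = max(14, 44) = 44

Answer: 44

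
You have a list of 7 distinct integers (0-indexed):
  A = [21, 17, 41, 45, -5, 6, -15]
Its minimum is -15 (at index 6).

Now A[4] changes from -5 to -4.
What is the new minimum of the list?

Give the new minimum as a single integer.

Answer: -15

Derivation:
Old min = -15 (at index 6)
Change: A[4] -5 -> -4
Changed element was NOT the old min.
  New min = min(old_min, new_val) = min(-15, -4) = -15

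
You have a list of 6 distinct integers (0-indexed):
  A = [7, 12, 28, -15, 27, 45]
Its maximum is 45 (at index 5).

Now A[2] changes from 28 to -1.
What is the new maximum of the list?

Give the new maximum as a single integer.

Answer: 45

Derivation:
Old max = 45 (at index 5)
Change: A[2] 28 -> -1
Changed element was NOT the old max.
  New max = max(old_max, new_val) = max(45, -1) = 45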